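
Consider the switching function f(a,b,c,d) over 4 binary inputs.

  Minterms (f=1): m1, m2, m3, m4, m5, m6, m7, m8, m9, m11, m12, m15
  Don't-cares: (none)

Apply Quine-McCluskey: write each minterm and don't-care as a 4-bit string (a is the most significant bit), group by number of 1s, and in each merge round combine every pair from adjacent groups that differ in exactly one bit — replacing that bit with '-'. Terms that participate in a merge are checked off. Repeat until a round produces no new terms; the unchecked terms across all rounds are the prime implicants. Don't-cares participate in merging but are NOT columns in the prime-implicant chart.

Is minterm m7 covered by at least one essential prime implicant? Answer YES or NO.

size-2^0 implicants → 0001(✓)  0010(✓)  0011(✓)  0100(✓)  0101(✓)  0110(✓)  0111(✓)  1000(✓)  1001(✓)  1011(✓)  1100(✓)  1111(✓)
size-2^1 implicants → -001(✓)  -011(✓)  -100  -111(✓)  0-01(✓)  0-10(✓)  0-11(✓)  00-1(✓)  001-(✓)  01-0(✓)  01-1(✓)  010-(✓)  011-(✓)  1-00  1-11(✓)  10-1(✓)  100-
size-2^2 implicants → --11  -0-1  0--1  0-1-  01--
Unchecked terms (primes): --11, -0-1, -100, 0--1, 0-1-, 01--, 1-00, 100-
Minterm coverage:
  m1 ⊆ -0-1,0--1
  m2 ⊆ 0-1- [E]
  m3 ⊆ --11,-0-1,0--1,0-1-
  m4 ⊆ -100,01--
  m5 ⊆ 0--1,01--
  m6 ⊆ 0-1-,01--
  m7 ⊆ --11,0--1,0-1-,01--
  m8 ⊆ 1-00,100-
  m9 ⊆ -0-1,100-
  m11 ⊆ --11,-0-1
  m12 ⊆ -100,1-00
  m15 ⊆ --11 [E]
E = {--11, 0-1-}

YES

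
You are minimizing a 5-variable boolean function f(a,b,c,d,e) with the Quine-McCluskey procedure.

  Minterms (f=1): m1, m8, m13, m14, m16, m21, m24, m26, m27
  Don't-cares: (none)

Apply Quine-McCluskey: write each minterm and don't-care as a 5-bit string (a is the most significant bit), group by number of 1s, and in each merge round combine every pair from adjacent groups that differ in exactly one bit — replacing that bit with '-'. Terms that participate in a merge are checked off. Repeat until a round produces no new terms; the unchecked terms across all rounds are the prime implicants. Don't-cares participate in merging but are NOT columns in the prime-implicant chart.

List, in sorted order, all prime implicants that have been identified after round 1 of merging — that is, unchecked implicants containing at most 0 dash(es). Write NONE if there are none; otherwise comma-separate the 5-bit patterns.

[col 0] 00001, 01000*, 01101, 01110, 10000*, 10101, 11000*, 11010*, 11011*
[col 1] -1000, 1-000, 110-0, 1101-
Prime implicants: -1000, 00001, 01101, 01110, 1-000, 10101, 110-0, 1101-

00001, 01101, 01110, 10101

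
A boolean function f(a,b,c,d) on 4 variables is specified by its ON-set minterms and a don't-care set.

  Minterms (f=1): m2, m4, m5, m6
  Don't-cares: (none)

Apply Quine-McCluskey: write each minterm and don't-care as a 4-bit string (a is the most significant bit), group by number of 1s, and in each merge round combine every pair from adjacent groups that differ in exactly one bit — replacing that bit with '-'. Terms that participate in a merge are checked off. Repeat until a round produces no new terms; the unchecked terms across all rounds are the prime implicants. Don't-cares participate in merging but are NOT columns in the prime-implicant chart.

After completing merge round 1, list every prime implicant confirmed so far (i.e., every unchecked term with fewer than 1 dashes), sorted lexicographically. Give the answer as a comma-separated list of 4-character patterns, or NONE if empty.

Round 0: 0010✓ 0100✓ 0101✓ 0110✓
Round 1: 0-10 01-0 010-
PIs = {0-10, 01-0, 010-}

NONE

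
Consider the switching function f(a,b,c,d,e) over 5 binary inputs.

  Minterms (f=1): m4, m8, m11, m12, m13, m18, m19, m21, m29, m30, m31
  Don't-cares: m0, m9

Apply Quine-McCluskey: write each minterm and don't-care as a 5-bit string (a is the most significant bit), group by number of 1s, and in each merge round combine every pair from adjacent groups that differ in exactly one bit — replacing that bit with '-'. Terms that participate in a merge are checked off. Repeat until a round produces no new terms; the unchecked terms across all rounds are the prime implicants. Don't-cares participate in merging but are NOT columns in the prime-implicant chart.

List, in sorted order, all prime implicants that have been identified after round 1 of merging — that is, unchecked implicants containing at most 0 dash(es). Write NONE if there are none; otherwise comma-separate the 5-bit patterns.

NONE

size-2^0 implicants → 00000(✓)  00100(✓)  01000(✓)  01001(✓)  01011(✓)  01100(✓)  01101(✓)  10010(✓)  10011(✓)  10101(✓)  11101(✓)  11110(✓)  11111(✓)
size-2^1 implicants → -1101  0-000(✓)  0-100(✓)  00-00(✓)  01-00(✓)  01-01(✓)  010-1  0100-(✓)  0110-(✓)  1-101  1001-  111-1  1111-
size-2^2 implicants → 0--00  01-0-
Unchecked terms (primes): -1101, 0--00, 01-0-, 010-1, 1-101, 1001-, 111-1, 1111-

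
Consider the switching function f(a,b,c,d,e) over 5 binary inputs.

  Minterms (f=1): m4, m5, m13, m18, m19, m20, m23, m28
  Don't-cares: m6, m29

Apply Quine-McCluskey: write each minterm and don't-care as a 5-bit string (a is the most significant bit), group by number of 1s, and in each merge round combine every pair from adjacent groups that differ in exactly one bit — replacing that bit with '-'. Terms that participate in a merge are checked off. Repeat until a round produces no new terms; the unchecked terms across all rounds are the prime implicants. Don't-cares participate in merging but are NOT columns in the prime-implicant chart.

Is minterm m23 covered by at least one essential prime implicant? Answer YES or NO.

YES

Round 0: 00100✓ 00101✓ 00110✓ 01101✓ 10010✓ 10011✓ 10100✓ 10111✓ 11100✓ 11101✓
Round 1: -0100 -1101 0-101 001-0 0010- 1-100 10-11 1001- 1110-
PIs = {-0100, -1101, 0-101, 001-0, 0010-, 1-100, 10-11, 1001-, 1110-}
Coverage chart:
  m4: -0100,001-0,0010-
  m5: 0-101,0010-
  m13: -1101,0-101
  m18: 1001- ←essential
  m19: 10-11,1001-
  m20: -0100,1-100
  m23: 10-11 ←essential
  m28: 1-100,1110-
Essential: 10-11, 1001-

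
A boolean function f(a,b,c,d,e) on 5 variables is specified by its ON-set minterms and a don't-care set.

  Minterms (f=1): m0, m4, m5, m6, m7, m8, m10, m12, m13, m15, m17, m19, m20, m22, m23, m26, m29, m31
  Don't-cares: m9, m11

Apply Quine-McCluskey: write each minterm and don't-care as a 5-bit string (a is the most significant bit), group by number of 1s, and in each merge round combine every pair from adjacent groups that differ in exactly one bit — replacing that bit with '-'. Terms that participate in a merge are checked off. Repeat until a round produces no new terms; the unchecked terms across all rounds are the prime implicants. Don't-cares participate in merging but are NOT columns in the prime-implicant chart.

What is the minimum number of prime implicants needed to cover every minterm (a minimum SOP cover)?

7

[col 0] 00000*, 00100*, 00101*, 00110*, 00111*, 01000*, 01001*, 01010*, 01011*, 01100*, 01101*, 01111*, 10001*, 10011*, 10100*, 10110*, 10111*, 11010*, 11101*, 11111*
[col 1] -0100*, -0110*, -0111*, -1010, -1101*, -1111*, 0-000*, 0-100*, 0-101*, 0-111*, 00-00*, 001-0*, 001-1*, 0010-*, 0011-*, 01-00*, 01-01*, 01-11*, 010-0*, 010-1*, 0100-*, 0101-*, 011-1*, 0110-*, 1-111*, 10-11, 100-1, 101-0*, 1011-*, 111-1*
[col 2] --111, -01-0, -011-, -11-1, 0--00, 0-1-1, 0-10-, 001--, 01--1, 01-0-, 010--
Prime implicants: --111, -01-0, -011-, -1010, -11-1, 0--00, 0-1-1, 0-10-, 001--, 01--1, 01-0-, 010--, 10-11, 100-1
PI chart (minterm → PIs covering it):
  0 | 0--00  (sole → essential)
  4 | -01-0,0--00,0-10-,001--
  5 | 0-1-1,0-10-,001--
  6 | -01-0,-011-,001--
  7 | --111,-011-,0-1-1,001--
  8 | 0--00,01-0-,010--
  10 | -1010,010--
  12 | 0--00,0-10-,01-0-
  13 | -11-1,0-1-1,0-10-,01--1,01-0-
  15 | --111,-11-1,0-1-1,01--1
  17 | 100-1  (sole → essential)
  19 | 10-11,100-1
  20 | -01-0  (sole → essential)
  22 | -01-0,-011-
  23 | --111,-011-,10-11
  26 | -1010  (sole → essential)
  29 | -11-1  (sole → essential)
  31 | --111,-11-1
Essential prime implicants: -01-0, -1010, -11-1, 0--00, 100-1
Petrick residual → --111, 0-1-1
Minimum SOP uses 7 PIs: cde + b'ce' + bc'de' + bce + a'd'e' + a'ce + ab'c'e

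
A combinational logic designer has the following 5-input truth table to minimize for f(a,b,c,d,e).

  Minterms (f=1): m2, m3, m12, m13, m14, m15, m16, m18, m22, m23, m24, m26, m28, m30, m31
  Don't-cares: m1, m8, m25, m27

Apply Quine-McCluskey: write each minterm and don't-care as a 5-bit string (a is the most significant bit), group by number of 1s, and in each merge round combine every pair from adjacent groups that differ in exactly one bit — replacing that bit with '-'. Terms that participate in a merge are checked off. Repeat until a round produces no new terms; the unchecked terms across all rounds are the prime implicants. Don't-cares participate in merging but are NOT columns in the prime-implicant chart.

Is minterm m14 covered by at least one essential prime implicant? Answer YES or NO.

[col 0] 00001*, 00010*, 00011*, 01000*, 01100*, 01101*, 01110*, 01111*, 10000*, 10010*, 10110*, 10111*, 11000*, 11001*, 11010*, 11011*, 11100*, 11110*, 11111*
[col 1] -0010, -1000*, -1100*, -1110*, -1111*, 000-1, 0001-, 01-00*, 011-0*, 011-1*, 0110-*, 0111-*, 1-000*, 1-010*, 1-110*, 1-111*, 10-10*, 100-0*, 1011-*, 11-00*, 11-10*, 11-11*, 110-0*, 110-1*, 1100-*, 1101-*, 111-0*, 1111-*
[col 2] -1-00, -11-0, -111-, 011--, 1--10, 1-0-0, 1-11-, 11--0, 11-1-, 110--
Prime implicants: -0010, -1-00, -11-0, -111-, 000-1, 0001-, 011--, 1--10, 1-0-0, 1-11-, 11--0, 11-1-, 110--
PI chart (minterm → PIs covering it):
  2 | -0010,0001-
  3 | 000-1,0001-
  12 | -1-00,-11-0,011--
  13 | 011--  (sole → essential)
  14 | -11-0,-111-,011--
  15 | -111-,011--
  16 | 1-0-0  (sole → essential)
  18 | -0010,1--10,1-0-0
  22 | 1--10,1-11-
  23 | 1-11-  (sole → essential)
  24 | -1-00,1-0-0,11--0,110--
  26 | 1--10,1-0-0,11--0,11-1-,110--
  28 | -1-00,-11-0,11--0
  30 | -11-0,-111-,1--10,1-11-,11--0,11-1-
  31 | -111-,1-11-,11-1-
Essential prime implicants: 011--, 1-0-0, 1-11-

YES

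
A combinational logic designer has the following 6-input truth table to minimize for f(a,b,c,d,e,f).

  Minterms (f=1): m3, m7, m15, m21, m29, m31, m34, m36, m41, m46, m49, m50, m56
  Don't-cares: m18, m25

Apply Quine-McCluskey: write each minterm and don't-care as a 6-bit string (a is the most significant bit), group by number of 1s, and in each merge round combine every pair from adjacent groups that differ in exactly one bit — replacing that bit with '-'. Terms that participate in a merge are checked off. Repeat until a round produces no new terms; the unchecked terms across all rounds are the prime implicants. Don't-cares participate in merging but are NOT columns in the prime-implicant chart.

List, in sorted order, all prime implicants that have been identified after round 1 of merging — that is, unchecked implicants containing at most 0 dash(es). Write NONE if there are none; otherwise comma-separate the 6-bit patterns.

100100, 101001, 101110, 110001, 111000

Round 0: 000011✓ 000111✓ 001111✓ 010010✓ 010101✓ 011001✓ 011101✓ 011111✓ 100010✓ 100100 101001 101110 110001 110010✓ 111000
Round 1: -10010 0-1111 00-111 000-11 01-101 011-01 0111-1 1-0010
PIs = {-10010, 0-1111, 00-111, 000-11, 01-101, 011-01, 0111-1, 1-0010, 100100, 101001, 101110, 110001, 111000}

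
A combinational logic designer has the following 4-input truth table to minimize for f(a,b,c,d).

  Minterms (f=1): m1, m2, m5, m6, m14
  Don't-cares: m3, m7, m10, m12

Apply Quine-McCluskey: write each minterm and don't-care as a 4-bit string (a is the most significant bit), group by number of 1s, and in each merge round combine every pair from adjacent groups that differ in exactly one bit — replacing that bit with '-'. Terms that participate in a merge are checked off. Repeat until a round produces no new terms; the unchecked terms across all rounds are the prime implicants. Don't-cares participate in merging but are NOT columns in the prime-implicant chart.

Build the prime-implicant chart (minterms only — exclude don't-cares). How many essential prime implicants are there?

1

Round 0: 0001✓ 0010✓ 0011✓ 0101✓ 0110✓ 0111✓ 1010✓ 1100✓ 1110✓
Round 1: -010✓ -110✓ 0-01✓ 0-10✓ 0-11✓ 00-1✓ 001-✓ 01-1✓ 011-✓ 1-10✓ 11-0
Round 2: --10 0--1 0-1-
PIs = {--10, 0--1, 0-1-, 11-0}
Coverage chart:
  m1: 0--1 ←essential
  m2: --10,0-1-
  m5: 0--1 ←essential
  m6: --10,0-1-
  m14: --10,11-0
Essential: 0--1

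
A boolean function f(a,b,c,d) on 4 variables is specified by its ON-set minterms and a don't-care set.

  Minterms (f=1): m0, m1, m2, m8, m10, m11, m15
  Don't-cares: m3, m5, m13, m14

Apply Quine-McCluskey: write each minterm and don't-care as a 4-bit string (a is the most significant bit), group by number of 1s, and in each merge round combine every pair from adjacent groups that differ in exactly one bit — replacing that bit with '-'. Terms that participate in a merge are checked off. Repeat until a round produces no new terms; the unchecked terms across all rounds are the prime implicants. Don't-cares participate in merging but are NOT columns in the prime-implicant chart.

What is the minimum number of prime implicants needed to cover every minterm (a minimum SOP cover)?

3

[col 0] 0000*, 0001*, 0010*, 0011*, 0101*, 1000*, 1010*, 1011*, 1101*, 1110*, 1111*
[col 1] -000*, -010*, -011*, -101, 0-01, 00-0*, 00-1*, 000-*, 001-*, 1-10*, 1-11*, 10-0*, 101-*, 11-1, 111-*
[col 2] -0-0, -01-, 00--, 1-1-
Prime implicants: -0-0, -01-, -101, 0-01, 00--, 1-1-, 11-1
PI chart (minterm → PIs covering it):
  0 | -0-0,00--
  1 | 0-01,00--
  2 | -0-0,-01-,00--
  8 | -0-0  (sole → essential)
  10 | -0-0,-01-,1-1-
  11 | -01-,1-1-
  15 | 1-1-,11-1
Essential prime implicants: -0-0
Petrick residual → 0-01, 1-1-
Minimum SOP uses 3 PIs: b'd' + a'c'd + ac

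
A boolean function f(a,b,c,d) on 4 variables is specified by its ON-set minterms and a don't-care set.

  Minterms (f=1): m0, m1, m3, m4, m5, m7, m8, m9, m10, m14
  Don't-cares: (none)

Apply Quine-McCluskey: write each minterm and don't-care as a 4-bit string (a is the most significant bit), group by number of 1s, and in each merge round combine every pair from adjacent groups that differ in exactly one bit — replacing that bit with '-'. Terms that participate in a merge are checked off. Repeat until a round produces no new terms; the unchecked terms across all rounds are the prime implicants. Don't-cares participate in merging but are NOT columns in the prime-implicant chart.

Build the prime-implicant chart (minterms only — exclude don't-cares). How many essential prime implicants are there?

size-2^0 implicants → 0000(✓)  0001(✓)  0011(✓)  0100(✓)  0101(✓)  0111(✓)  1000(✓)  1001(✓)  1010(✓)  1110(✓)
size-2^1 implicants → -000(✓)  -001(✓)  0-00(✓)  0-01(✓)  0-11(✓)  00-1(✓)  000-(✓)  01-1(✓)  010-(✓)  1-10  10-0  100-(✓)
size-2^2 implicants → -00-  0--1  0-0-
Unchecked terms (primes): -00-, 0--1, 0-0-, 1-10, 10-0
Minterm coverage:
  m0 ⊆ -00-,0-0-
  m1 ⊆ -00-,0--1,0-0-
  m3 ⊆ 0--1 [E]
  m4 ⊆ 0-0- [E]
  m5 ⊆ 0--1,0-0-
  m7 ⊆ 0--1 [E]
  m8 ⊆ -00-,10-0
  m9 ⊆ -00- [E]
  m10 ⊆ 1-10,10-0
  m14 ⊆ 1-10 [E]
E = {-00-, 0--1, 0-0-, 1-10}

4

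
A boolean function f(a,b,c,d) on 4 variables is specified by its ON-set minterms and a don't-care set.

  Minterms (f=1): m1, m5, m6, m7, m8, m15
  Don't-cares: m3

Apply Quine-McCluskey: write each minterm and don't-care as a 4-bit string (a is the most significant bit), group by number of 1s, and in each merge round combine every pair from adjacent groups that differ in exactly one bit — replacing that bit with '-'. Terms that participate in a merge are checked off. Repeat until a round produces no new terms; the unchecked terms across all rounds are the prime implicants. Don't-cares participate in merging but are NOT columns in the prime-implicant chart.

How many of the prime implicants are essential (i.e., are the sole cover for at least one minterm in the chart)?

4

size-2^0 implicants → 0001(✓)  0011(✓)  0101(✓)  0110(✓)  0111(✓)  1000  1111(✓)
size-2^1 implicants → -111  0-01(✓)  0-11(✓)  00-1(✓)  01-1(✓)  011-
size-2^2 implicants → 0--1
Unchecked terms (primes): -111, 0--1, 011-, 1000
Minterm coverage:
  m1 ⊆ 0--1 [E]
  m5 ⊆ 0--1 [E]
  m6 ⊆ 011- [E]
  m7 ⊆ -111,0--1,011-
  m8 ⊆ 1000 [E]
  m15 ⊆ -111 [E]
E = {-111, 0--1, 011-, 1000}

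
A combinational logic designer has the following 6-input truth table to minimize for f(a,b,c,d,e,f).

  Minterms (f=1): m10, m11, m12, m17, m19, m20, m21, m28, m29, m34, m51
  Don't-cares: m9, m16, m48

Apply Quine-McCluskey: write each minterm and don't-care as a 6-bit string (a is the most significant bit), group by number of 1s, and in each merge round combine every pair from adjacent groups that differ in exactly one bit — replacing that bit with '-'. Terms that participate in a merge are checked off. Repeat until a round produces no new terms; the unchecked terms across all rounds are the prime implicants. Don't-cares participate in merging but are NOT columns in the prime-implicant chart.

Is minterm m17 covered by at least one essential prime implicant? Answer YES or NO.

NO

size-2^0 implicants → 001001(✓)  001010(✓)  001011(✓)  001100(✓)  010000(✓)  010001(✓)  010011(✓)  010100(✓)  010101(✓)  011100(✓)  011101(✓)  100010  110000(✓)  110011(✓)
size-2^1 implicants → -10000  -10011  0-1100  0010-1  00101-  01-100(✓)  01-101(✓)  010-00(✓)  010-01(✓)  0100-1  01000-(✓)  01010-(✓)  01110-(✓)
size-2^2 implicants → 01-10-  010-0-
Unchecked terms (primes): -10000, -10011, 0-1100, 0010-1, 00101-, 01-10-, 010-0-, 0100-1, 100010
Minterm coverage:
  m10 ⊆ 00101- [E]
  m11 ⊆ 0010-1,00101-
  m12 ⊆ 0-1100 [E]
  m17 ⊆ 010-0-,0100-1
  m19 ⊆ -10011,0100-1
  m20 ⊆ 01-10-,010-0-
  m21 ⊆ 01-10-,010-0-
  m28 ⊆ 0-1100,01-10-
  m29 ⊆ 01-10- [E]
  m34 ⊆ 100010 [E]
  m51 ⊆ -10011 [E]
E = {-10011, 0-1100, 00101-, 01-10-, 100010}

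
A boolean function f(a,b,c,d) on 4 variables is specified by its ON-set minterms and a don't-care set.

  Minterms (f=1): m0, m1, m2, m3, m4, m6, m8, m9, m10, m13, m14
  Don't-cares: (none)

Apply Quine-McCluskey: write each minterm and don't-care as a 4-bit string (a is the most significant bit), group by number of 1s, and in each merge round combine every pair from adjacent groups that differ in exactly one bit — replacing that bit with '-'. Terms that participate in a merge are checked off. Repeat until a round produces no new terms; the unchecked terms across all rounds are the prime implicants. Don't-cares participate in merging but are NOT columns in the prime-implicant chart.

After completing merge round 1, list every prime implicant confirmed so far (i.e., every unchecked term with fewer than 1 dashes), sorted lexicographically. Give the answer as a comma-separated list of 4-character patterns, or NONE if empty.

NONE

size-2^0 implicants → 0000(✓)  0001(✓)  0010(✓)  0011(✓)  0100(✓)  0110(✓)  1000(✓)  1001(✓)  1010(✓)  1101(✓)  1110(✓)
size-2^1 implicants → -000(✓)  -001(✓)  -010(✓)  -110(✓)  0-00(✓)  0-10(✓)  00-0(✓)  00-1(✓)  000-(✓)  001-(✓)  01-0(✓)  1-01  1-10(✓)  10-0(✓)  100-(✓)
size-2^2 implicants → --10  -0-0  -00-  0--0  00--
Unchecked terms (primes): --10, -0-0, -00-, 0--0, 00--, 1-01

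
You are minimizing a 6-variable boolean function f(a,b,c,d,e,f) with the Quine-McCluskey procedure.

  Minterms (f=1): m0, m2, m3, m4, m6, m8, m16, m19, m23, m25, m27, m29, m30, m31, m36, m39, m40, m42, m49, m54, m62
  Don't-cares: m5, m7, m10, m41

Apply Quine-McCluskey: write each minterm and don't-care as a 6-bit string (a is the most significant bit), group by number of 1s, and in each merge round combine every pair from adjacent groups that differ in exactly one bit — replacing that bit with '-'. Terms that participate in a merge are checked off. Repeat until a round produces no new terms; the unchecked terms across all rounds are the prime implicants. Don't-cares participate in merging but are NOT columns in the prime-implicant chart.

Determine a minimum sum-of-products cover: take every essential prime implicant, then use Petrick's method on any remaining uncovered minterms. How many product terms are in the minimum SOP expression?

Round 0: 000000✓ 000010✓ 000011✓ 000100✓ 000101✓ 000110✓ 000111✓ 001000✓ 001010✓ 010000✓ 010011✓ 010111✓ 011001✓ 011011✓ 011101✓ 011110✓ 011111✓ 100100✓ 100111✓ 101000✓ 101001✓ 101010✓ 110001 110110✓ 111110✓
Round 1: -00100 -00111 -01000✓ -01010✓ -11110 0-0000 0-0011✓ 0-0111✓ 00-000✓ 00-010✓ 000-00✓ 000-10✓ 000-11✓ 0000-0✓ 00001-✓ 0001-0✓ 0001-1✓ 00010-✓ 00011-✓ 0010-0✓ 01-011✓ 01-111✓ 010-11✓ 011-01✓ 011-11✓ 0110-1✓ 0111-1✓ 01111- 1010-0✓ 10100- 11-110
Round 2: -010-0 0-0-11 00-0-0 000--0 000-1- 0001-- 01--11 011--1
PIs = {-00100, -00111, -010-0, -11110, 0-0-11, 0-0000, 00-0-0, 000--0, 000-1-, 0001--, 01--11, 011--1, 01111-, 10100-, 11-110, 110001}
Coverage chart:
  m0: 0-0000,00-0-0,000--0
  m2: 00-0-0,000--0,000-1-
  m3: 0-0-11,000-1-
  m4: -00100,000--0,0001--
  m6: 000--0,000-1-,0001--
  m8: -010-0,00-0-0
  m16: 0-0000 ←essential
  m19: 0-0-11,01--11
  m23: 0-0-11,01--11
  m25: 011--1 ←essential
  m27: 01--11,011--1
  m29: 011--1 ←essential
  m30: -11110,01111-
  m31: 01--11,011--1,01111-
  m36: -00100 ←essential
  m39: -00111 ←essential
  m40: -010-0,10100-
  m42: -010-0 ←essential
  m49: 110001 ←essential
  m54: 11-110 ←essential
  m62: -11110,11-110
Essential: -00100, -00111, -010-0, 0-0000, 011--1, 11-110, 110001
Petrick residual → -11110, 0-0-11, 000--0
Min cover (10 terms): b'c'de'f' + b'c'def + b'cd'f' + bcdef' + a'c'ef + a'c'd'e'f' + a'b'c'f' + a'bcf + abdef' + abc'd'e'f

10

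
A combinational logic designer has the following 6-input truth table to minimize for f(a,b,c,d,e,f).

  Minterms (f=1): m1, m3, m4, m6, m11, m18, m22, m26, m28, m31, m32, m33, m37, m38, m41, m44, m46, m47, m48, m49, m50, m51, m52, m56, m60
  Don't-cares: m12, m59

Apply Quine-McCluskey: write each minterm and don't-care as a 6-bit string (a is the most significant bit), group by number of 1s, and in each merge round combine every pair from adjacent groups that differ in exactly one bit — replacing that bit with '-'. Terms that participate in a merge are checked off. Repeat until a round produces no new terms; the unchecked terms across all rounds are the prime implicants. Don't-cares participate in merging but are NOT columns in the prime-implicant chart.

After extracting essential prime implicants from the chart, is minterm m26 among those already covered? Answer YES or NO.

YES

Round 0: 000001✓ 000011✓ 000100✓ 000110✓ 001011✓ 001100✓ 010010✓ 010110✓ 011010✓ 011100✓ 011111 100000✓ 100001✓ 100101✓ 100110✓ 101001✓ 101100✓ 101110✓ 101111✓ 110000✓ 110001✓ 110010✓ 110011✓ 110100✓ 111000✓ 111011✓ 111100✓
Round 1: -00001 -00110 -01100✓ -10010 -11100✓ 0-0110 0-1100✓ 00-011 00-100 0000-1 0001-0 01-010 010-10 1-0000✓ 1-0001✓ 1-1100✓ 10-001 10-110 100-01 10000-✓ 1011-0 10111- 11-000✓ 11-011 11-100✓ 110-00✓ 1100-0✓ 1100-1✓ 11000-✓ 11001-✓ 111-00✓
Round 2: --1100 1-000- 11--00 1100--
PIs = {--1100, -00001, -00110, -10010, 0-0110, 00-011, 00-100, 0000-1, 0001-0, 01-010, 010-10, 011111, 1-000-, 10-001, 10-110, 100-01, 1011-0, 10111-, 11--00, 11-011, 1100--}
Coverage chart:
  m1: -00001,0000-1
  m3: 00-011,0000-1
  m4: 00-100,0001-0
  m6: -00110,0-0110,0001-0
  m11: 00-011 ←essential
  m18: -10010,01-010,010-10
  m22: 0-0110,010-10
  m26: 01-010 ←essential
  m28: --1100 ←essential
  m31: 011111 ←essential
  m32: 1-000- ←essential
  m33: -00001,1-000-,10-001,100-01
  m37: 100-01 ←essential
  m38: -00110,10-110
  m41: 10-001 ←essential
  m44: --1100,1011-0
  m46: 10-110,1011-0,10111-
  m47: 10111- ←essential
  m48: 1-000-,11--00,1100--
  m49: 1-000-,1100--
  m50: -10010,1100--
  m51: 11-011,1100--
  m52: 11--00 ←essential
  m56: 11--00 ←essential
  m60: --1100,11--00
Essential: --1100, 00-011, 01-010, 011111, 1-000-, 10-001, 100-01, 10111-, 11--00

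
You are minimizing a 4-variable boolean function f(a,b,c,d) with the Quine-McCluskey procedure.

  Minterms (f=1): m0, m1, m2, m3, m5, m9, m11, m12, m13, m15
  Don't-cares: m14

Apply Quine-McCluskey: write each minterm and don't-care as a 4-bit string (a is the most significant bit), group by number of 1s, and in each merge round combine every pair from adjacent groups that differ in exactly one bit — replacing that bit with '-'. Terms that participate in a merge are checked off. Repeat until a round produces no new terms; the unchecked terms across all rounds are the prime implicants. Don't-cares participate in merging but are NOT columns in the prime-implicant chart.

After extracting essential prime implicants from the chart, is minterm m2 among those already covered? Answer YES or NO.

YES

[col 0] 0000*, 0001*, 0010*, 0011*, 0101*, 1001*, 1011*, 1100*, 1101*, 1110*, 1111*
[col 1] -001*, -011*, -101*, 0-01*, 00-0*, 00-1*, 000-*, 001-*, 1-01*, 1-11*, 10-1*, 11-0*, 11-1*, 110-*, 111-*
[col 2] --01, -0-1, 00--, 1--1, 11--
Prime implicants: --01, -0-1, 00--, 1--1, 11--
PI chart (minterm → PIs covering it):
  0 | 00--  (sole → essential)
  1 | --01,-0-1,00--
  2 | 00--  (sole → essential)
  3 | -0-1,00--
  5 | --01  (sole → essential)
  9 | --01,-0-1,1--1
  11 | -0-1,1--1
  12 | 11--  (sole → essential)
  13 | --01,1--1,11--
  15 | 1--1,11--
Essential prime implicants: --01, 00--, 11--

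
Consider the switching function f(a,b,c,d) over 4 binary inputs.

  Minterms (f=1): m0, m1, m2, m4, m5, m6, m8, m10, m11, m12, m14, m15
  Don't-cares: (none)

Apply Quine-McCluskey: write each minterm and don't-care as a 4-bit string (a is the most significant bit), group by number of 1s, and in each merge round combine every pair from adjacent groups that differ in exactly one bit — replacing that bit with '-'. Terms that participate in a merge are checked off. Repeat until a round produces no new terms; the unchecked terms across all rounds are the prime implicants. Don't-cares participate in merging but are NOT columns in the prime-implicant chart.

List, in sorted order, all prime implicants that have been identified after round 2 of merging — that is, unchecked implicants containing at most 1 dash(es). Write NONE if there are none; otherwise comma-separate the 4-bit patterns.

NONE

size-2^0 implicants → 0000(✓)  0001(✓)  0010(✓)  0100(✓)  0101(✓)  0110(✓)  1000(✓)  1010(✓)  1011(✓)  1100(✓)  1110(✓)  1111(✓)
size-2^1 implicants → -000(✓)  -010(✓)  -100(✓)  -110(✓)  0-00(✓)  0-01(✓)  0-10(✓)  00-0(✓)  000-(✓)  01-0(✓)  010-(✓)  1-00(✓)  1-10(✓)  1-11(✓)  10-0(✓)  101-(✓)  11-0(✓)  111-(✓)
size-2^2 implicants → --00(✓)  --10(✓)  -0-0(✓)  -1-0(✓)  0--0(✓)  0-0-  1--0(✓)  1-1-
size-2^3 implicants → ---0
Unchecked terms (primes): ---0, 0-0-, 1-1-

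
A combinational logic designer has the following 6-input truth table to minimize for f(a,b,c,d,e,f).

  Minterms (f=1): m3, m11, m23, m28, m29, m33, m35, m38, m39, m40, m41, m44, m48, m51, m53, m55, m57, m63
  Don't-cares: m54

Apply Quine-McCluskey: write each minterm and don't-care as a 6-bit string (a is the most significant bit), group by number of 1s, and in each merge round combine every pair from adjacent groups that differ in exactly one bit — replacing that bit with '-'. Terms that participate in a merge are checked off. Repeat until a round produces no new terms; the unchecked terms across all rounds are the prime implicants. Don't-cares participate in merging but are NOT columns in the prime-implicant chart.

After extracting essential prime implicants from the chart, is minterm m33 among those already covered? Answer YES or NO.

Round 0: 000011✓ 001011✓ 010111✓ 011100✓ 011101✓ 100001✓ 100011✓ 100110✓ 100111✓ 101000✓ 101001✓ 101100✓ 110000 110011✓ 110101✓ 110110✓ 110111✓ 111001✓ 111111✓
Round 1: -00011 -10111 00-011 01110- 1-0011✓ 1-0110✓ 1-0111✓ 1-1001 10-001 100-11✓ 1000-1 10011-✓ 101-00 10100- 11-111 110-11✓ 1101-1 11011-✓
Round 2: 1-0-11 1-011-
PIs = {-00011, -10111, 00-011, 01110-, 1-0-11, 1-011-, 1-1001, 10-001, 1000-1, 101-00, 10100-, 11-111, 110000, 1101-1}
Coverage chart:
  m3: -00011,00-011
  m11: 00-011 ←essential
  m23: -10111 ←essential
  m28: 01110- ←essential
  m29: 01110- ←essential
  m33: 10-001,1000-1
  m35: -00011,1-0-11,1000-1
  m38: 1-011- ←essential
  m39: 1-0-11,1-011-
  m40: 101-00,10100-
  m41: 1-1001,10-001,10100-
  m44: 101-00 ←essential
  m48: 110000 ←essential
  m51: 1-0-11 ←essential
  m53: 1101-1 ←essential
  m55: -10111,1-0-11,1-011-,11-111,1101-1
  m57: 1-1001 ←essential
  m63: 11-111 ←essential
Essential: -10111, 00-011, 01110-, 1-0-11, 1-011-, 1-1001, 101-00, 11-111, 110000, 1101-1

NO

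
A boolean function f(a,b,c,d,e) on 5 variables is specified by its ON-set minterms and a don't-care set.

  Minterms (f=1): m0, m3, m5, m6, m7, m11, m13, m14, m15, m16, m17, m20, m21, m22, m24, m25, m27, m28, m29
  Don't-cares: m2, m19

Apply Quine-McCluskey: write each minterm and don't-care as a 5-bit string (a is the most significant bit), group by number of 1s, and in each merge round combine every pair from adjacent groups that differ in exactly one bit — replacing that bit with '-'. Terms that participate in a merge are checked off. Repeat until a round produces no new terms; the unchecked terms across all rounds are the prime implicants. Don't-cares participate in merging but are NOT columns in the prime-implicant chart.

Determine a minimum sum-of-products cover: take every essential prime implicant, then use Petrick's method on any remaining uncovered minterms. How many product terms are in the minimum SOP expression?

6

[col 0] 00000*, 00010*, 00011*, 00101*, 00110*, 00111*, 01011*, 01101*, 01110*, 01111*, 10000*, 10001*, 10011*, 10100*, 10101*, 10110*, 11000*, 11001*, 11011*, 11100*, 11101*
[col 1] -0000, -0011*, -0101*, -0110, -1011*, -1101*, 0-011*, 0-101*, 0-110*, 0-111*, 00-10*, 00-11*, 000-0, 0001-*, 001-1*, 0011-*, 01-11*, 011-1*, 0111-*, 1-000*, 1-001*, 1-011*, 1-100*, 1-101*, 10-00*, 10-01*, 100-1*, 1000-*, 101-0, 1010-*, 11-00*, 11-01*, 110-1*, 1100-*, 1110-*
[col 2] --011, --101, 0--11, 0-1-1, 0-11-, 00-1-, 1--00*, 1--01*, 1-0-1, 1-00-*, 1-10-*, 10-0-*, 11-0-*
[col 3] 1--0-
Prime implicants: --011, --101, -0000, -0110, 0--11, 0-1-1, 0-11-, 00-1-, 000-0, 1--0-, 1-0-1, 101-0
PI chart (minterm → PIs covering it):
  0 | -0000,000-0
  3 | --011,0--11,00-1-
  5 | --101,0-1-1
  6 | -0110,0-11-,00-1-
  7 | 0--11,0-1-1,0-11-,00-1-
  11 | --011,0--11
  13 | --101,0-1-1
  14 | 0-11-  (sole → essential)
  15 | 0--11,0-1-1,0-11-
  16 | -0000,1--0-
  17 | 1--0-,1-0-1
  20 | 1--0-,101-0
  21 | --101,1--0-
  22 | -0110,101-0
  24 | 1--0-  (sole → essential)
  25 | 1--0-,1-0-1
  27 | --011,1-0-1
  28 | 1--0-  (sole → essential)
  29 | --101,1--0-
Essential prime implicants: 0-11-, 1--0-
Petrick residual → --011, --101, -0000, -0110
Minimum SOP uses 6 PIs: c'de + cd'e + b'c'd'e' + b'cde' + a'cd + ad'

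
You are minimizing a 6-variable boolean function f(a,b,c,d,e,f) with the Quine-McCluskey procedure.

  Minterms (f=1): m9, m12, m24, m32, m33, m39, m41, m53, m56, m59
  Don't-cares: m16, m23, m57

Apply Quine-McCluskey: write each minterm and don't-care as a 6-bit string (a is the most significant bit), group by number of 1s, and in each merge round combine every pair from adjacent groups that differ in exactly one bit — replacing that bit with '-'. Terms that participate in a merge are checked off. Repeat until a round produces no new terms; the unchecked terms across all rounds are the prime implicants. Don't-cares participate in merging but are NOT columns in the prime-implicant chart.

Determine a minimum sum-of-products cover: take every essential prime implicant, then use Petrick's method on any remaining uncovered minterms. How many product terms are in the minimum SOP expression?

7

[col 0] 001001*, 001100, 010000*, 010111, 011000*, 100000*, 100001*, 100111, 101001*, 110101, 111000*, 111001*, 111011*
[col 1] -01001, -11000, 01-000, 1-1001, 10-001, 10000-, 1110-1, 11100-
Prime implicants: -01001, -11000, 001100, 01-000, 010111, 1-1001, 10-001, 10000-, 100111, 110101, 1110-1, 11100-
PI chart (minterm → PIs covering it):
  9 | -01001  (sole → essential)
  12 | 001100  (sole → essential)
  24 | -11000,01-000
  32 | 10000-  (sole → essential)
  33 | 10-001,10000-
  39 | 100111  (sole → essential)
  41 | -01001,1-1001,10-001
  53 | 110101  (sole → essential)
  56 | -11000,11100-
  59 | 1110-1  (sole → essential)
Essential prime implicants: -01001, 001100, 10000-, 100111, 110101, 1110-1
Petrick residual → -11000
Minimum SOP uses 7 PIs: b'cd'e'f + bcd'e'f' + a'b'cde'f' + ab'c'd'e' + ab'c'def + abc'de'f + abcd'f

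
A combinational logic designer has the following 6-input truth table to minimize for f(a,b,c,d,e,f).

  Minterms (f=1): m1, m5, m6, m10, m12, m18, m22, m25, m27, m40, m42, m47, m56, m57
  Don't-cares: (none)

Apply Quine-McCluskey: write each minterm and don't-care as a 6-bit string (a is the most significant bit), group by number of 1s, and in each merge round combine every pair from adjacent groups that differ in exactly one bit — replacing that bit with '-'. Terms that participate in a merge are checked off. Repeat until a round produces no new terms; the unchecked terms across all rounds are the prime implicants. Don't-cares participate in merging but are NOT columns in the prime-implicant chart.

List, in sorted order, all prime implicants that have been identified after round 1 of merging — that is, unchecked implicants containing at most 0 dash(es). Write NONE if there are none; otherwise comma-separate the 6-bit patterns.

size-2^0 implicants → 000001(✓)  000101(✓)  000110(✓)  001010(✓)  001100  010010(✓)  010110(✓)  011001(✓)  011011(✓)  101000(✓)  101010(✓)  101111  111000(✓)  111001(✓)
size-2^1 implicants → -01010  -11001  0-0110  000-01  010-10  0110-1  1-1000  1010-0  11100-
Unchecked terms (primes): -01010, -11001, 0-0110, 000-01, 001100, 010-10, 0110-1, 1-1000, 1010-0, 101111, 11100-

001100, 101111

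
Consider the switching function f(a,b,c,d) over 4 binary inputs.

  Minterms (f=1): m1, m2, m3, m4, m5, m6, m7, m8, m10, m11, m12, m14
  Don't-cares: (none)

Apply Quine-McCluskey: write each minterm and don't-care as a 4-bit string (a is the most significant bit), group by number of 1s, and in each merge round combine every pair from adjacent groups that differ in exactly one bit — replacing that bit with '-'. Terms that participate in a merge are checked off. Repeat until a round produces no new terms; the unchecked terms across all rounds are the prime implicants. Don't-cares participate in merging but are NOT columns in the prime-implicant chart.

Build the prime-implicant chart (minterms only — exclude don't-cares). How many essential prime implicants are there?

[col 0] 0001*, 0010*, 0011*, 0100*, 0101*, 0110*, 0111*, 1000*, 1010*, 1011*, 1100*, 1110*
[col 1] -010*, -011*, -100*, -110*, 0-01*, 0-10*, 0-11*, 00-1*, 001-*, 01-0*, 01-1*, 010-*, 011-*, 1-00*, 1-10*, 10-0*, 101-*, 11-0*
[col 2] --10, -01-, -1-0, 0--1, 0-1-, 01--, 1--0
Prime implicants: --10, -01-, -1-0, 0--1, 0-1-, 01--, 1--0
PI chart (minterm → PIs covering it):
  1 | 0--1  (sole → essential)
  2 | --10,-01-,0-1-
  3 | -01-,0--1,0-1-
  4 | -1-0,01--
  5 | 0--1,01--
  6 | --10,-1-0,0-1-,01--
  7 | 0--1,0-1-,01--
  8 | 1--0  (sole → essential)
  10 | --10,-01-,1--0
  11 | -01-  (sole → essential)
  12 | -1-0,1--0
  14 | --10,-1-0,1--0
Essential prime implicants: -01-, 0--1, 1--0

3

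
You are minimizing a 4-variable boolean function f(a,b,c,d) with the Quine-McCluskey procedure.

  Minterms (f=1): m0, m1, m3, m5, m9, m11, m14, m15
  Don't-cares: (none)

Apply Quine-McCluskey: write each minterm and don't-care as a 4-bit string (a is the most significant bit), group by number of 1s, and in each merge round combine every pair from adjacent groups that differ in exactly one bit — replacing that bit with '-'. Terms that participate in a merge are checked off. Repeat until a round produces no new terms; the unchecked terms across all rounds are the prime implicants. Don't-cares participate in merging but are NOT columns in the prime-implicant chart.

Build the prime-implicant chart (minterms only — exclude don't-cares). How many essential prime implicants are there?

4

Round 0: 0000✓ 0001✓ 0011✓ 0101✓ 1001✓ 1011✓ 1110✓ 1111✓
Round 1: -001✓ -011✓ 0-01 00-1✓ 000- 1-11 10-1✓ 111-
Round 2: -0-1
PIs = {-0-1, 0-01, 000-, 1-11, 111-}
Coverage chart:
  m0: 000- ←essential
  m1: -0-1,0-01,000-
  m3: -0-1 ←essential
  m5: 0-01 ←essential
  m9: -0-1 ←essential
  m11: -0-1,1-11
  m14: 111- ←essential
  m15: 1-11,111-
Essential: -0-1, 0-01, 000-, 111-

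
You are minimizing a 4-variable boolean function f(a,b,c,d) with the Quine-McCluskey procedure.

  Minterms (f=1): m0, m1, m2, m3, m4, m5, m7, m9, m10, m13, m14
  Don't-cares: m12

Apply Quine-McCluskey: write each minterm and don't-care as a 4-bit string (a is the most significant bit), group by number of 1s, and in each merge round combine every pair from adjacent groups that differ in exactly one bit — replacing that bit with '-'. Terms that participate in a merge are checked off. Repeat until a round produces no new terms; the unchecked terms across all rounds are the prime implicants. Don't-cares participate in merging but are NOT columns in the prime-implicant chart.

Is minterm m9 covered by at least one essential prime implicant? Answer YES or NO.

YES

[col 0] 0000*, 0001*, 0010*, 0011*, 0100*, 0101*, 0111*, 1001*, 1010*, 1100*, 1101*, 1110*
[col 1] -001*, -010, -100*, -101*, 0-00*, 0-01*, 0-11*, 00-0*, 00-1*, 000-*, 001-*, 01-1*, 010-*, 1-01*, 1-10, 11-0, 110-*
[col 2] --01, -10-, 0--1, 0-0-, 00--
Prime implicants: --01, -010, -10-, 0--1, 0-0-, 00--, 1-10, 11-0
PI chart (minterm → PIs covering it):
  0 | 0-0-,00--
  1 | --01,0--1,0-0-,00--
  2 | -010,00--
  3 | 0--1,00--
  4 | -10-,0-0-
  5 | --01,-10-,0--1,0-0-
  7 | 0--1  (sole → essential)
  9 | --01  (sole → essential)
  10 | -010,1-10
  13 | --01,-10-
  14 | 1-10,11-0
Essential prime implicants: --01, 0--1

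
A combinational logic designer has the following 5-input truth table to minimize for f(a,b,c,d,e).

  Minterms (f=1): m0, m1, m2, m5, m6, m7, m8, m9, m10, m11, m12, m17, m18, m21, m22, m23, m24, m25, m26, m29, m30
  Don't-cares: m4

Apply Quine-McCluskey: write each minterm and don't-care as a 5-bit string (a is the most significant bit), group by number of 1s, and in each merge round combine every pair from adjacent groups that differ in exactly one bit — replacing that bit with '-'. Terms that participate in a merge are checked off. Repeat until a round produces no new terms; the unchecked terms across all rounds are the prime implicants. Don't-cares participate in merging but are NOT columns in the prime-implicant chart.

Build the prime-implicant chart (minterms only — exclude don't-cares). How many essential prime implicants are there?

4

Round 0: 00000✓ 00001✓ 00010✓ 00100✓ 00101✓ 00110✓ 00111✓ 01000✓ 01001✓ 01010✓ 01011✓ 01100✓ 10001✓ 10010✓ 10101✓ 10110✓ 10111✓ 11000✓ 11001✓ 11010✓ 11101✓ 11110✓
Round 1: -0001✓ -0010✓ -0101✓ -0110✓ -0111✓ -1000✓ -1001✓ -1010✓ 0-000✓ 0-001✓ 0-010✓ 0-100✓ 00-00✓ 00-01✓ 00-10✓ 000-0✓ 0000-✓ 001-0✓ 001-1✓ 0010-✓ 0011-✓ 01-00✓ 010-0✓ 010-1✓ 0100-✓ 0101-✓ 1-001✓ 1-010✓ 1-101✓ 1-110✓ 10-01✓ 10-10✓ 101-1✓ 1011-✓ 11-01✓ 11-10✓ 110-0✓ 1100-✓
Round 2: --001 --010 -0-01 -0-10 -01-1 -011- -10-0 -100- 0--00 0-0-0 0-00- 00--0 00-0- 001-- 010-- 1--01 1--10
PIs = {--001, --010, -0-01, -0-10, -01-1, -011-, -10-0, -100-, 0--00, 0-0-0, 0-00-, 00--0, 00-0-, 001--, 010--, 1--01, 1--10}
Coverage chart:
  m0: 0--00,0-0-0,0-00-,00--0,00-0-
  m1: --001,-0-01,0-00-,00-0-
  m2: --010,-0-10,0-0-0,00--0
  m5: -0-01,-01-1,00-0-,001--
  m6: -0-10,-011-,00--0,001--
  m7: -01-1,-011-,001--
  m8: -10-0,-100-,0--00,0-0-0,0-00-,010--
  m9: --001,-100-,0-00-,010--
  m10: --010,-10-0,0-0-0,010--
  m11: 010-- ←essential
  m12: 0--00 ←essential
  m17: --001,-0-01,1--01
  m18: --010,-0-10,1--10
  m21: -0-01,-01-1,1--01
  m22: -0-10,-011-,1--10
  m23: -01-1,-011-
  m24: -10-0,-100-
  m25: --001,-100-,1--01
  m26: --010,-10-0,1--10
  m29: 1--01 ←essential
  m30: 1--10 ←essential
Essential: 0--00, 010--, 1--01, 1--10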